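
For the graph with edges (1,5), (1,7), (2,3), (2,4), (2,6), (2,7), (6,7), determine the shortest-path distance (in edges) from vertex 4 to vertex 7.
2 (path: 4 -> 2 -> 7, 2 edges)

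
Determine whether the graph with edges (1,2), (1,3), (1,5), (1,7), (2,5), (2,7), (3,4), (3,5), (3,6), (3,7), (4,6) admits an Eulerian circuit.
No (4 vertices have odd degree: {2, 3, 5, 7}; Eulerian circuit requires 0)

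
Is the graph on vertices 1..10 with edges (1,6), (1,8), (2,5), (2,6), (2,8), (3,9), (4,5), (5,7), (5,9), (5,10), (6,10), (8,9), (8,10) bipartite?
Yes. Partition: {1, 2, 4, 7, 9, 10}, {3, 5, 6, 8}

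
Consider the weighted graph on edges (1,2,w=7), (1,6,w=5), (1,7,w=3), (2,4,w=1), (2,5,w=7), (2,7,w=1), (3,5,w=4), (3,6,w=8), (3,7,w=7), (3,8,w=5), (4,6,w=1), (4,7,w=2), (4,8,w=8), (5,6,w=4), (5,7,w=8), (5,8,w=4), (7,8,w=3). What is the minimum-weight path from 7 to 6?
3 (path: 7 -> 4 -> 6; weights 2 + 1 = 3)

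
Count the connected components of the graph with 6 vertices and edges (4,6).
5 (components: {1}, {2}, {3}, {4, 6}, {5})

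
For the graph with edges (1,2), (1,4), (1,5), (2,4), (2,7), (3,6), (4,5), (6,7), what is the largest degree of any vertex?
3 (attained at vertices 1, 2, 4)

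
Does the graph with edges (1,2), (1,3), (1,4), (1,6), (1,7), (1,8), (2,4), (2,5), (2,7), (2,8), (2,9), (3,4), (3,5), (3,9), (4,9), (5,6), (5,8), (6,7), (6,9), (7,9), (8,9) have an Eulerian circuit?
Yes (the graph is connected and all 9 vertices have even degree)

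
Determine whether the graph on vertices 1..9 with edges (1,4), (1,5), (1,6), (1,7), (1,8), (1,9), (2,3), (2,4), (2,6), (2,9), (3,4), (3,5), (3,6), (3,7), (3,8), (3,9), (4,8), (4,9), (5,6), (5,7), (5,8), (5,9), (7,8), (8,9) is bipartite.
No (odd cycle of length 3: 8 -> 1 -> 5 -> 8)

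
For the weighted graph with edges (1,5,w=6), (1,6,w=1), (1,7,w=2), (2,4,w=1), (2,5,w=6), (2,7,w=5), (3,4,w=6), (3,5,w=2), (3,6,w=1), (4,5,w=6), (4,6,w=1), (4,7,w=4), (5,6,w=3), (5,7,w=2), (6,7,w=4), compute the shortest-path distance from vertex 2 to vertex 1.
3 (path: 2 -> 4 -> 6 -> 1; weights 1 + 1 + 1 = 3)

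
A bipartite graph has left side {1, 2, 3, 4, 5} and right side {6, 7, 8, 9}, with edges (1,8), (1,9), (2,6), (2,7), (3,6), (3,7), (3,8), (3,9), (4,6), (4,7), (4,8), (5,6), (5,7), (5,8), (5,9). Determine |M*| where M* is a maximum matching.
4 (matching: (1,9), (2,7), (3,8), (4,6); upper bound min(|L|,|R|) = min(5,4) = 4)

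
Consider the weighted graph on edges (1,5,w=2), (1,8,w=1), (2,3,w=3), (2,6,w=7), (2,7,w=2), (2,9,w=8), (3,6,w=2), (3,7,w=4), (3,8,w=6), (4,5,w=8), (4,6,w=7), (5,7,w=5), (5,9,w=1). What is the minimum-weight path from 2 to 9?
8 (path: 2 -> 9; weights 8 = 8)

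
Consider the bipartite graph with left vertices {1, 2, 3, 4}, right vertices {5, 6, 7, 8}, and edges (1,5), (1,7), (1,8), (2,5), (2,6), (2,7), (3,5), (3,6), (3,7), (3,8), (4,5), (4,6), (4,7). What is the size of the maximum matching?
4 (matching: (1,8), (2,7), (3,6), (4,5); upper bound min(|L|,|R|) = min(4,4) = 4)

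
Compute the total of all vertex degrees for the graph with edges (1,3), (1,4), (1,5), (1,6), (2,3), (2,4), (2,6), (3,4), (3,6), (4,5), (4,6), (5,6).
24 (handshake: sum of degrees = 2|E| = 2 x 12 = 24)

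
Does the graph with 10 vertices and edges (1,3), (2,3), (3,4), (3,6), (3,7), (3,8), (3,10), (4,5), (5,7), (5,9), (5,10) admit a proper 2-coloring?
Yes. Partition: {1, 2, 4, 6, 7, 8, 9, 10}, {3, 5}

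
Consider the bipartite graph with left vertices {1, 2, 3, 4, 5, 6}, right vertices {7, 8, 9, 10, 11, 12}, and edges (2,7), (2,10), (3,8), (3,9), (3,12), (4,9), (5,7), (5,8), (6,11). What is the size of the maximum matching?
5 (matching: (2,10), (3,12), (4,9), (5,8), (6,11); upper bound min(|L|,|R|) = min(6,6) = 6)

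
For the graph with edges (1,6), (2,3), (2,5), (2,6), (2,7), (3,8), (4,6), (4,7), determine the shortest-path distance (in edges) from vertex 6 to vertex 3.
2 (path: 6 -> 2 -> 3, 2 edges)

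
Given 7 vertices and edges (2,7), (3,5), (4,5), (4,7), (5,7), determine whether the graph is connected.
No, it has 3 components: {1}, {2, 3, 4, 5, 7}, {6}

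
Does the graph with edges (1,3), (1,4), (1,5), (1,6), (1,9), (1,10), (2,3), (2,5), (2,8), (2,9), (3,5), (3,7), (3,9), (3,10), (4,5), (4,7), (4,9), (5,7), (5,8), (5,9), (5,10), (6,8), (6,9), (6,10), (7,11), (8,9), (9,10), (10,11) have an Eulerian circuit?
Yes (the graph is connected and all 11 vertices have even degree)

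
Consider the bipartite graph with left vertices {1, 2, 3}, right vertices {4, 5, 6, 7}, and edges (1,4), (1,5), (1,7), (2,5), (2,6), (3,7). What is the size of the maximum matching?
3 (matching: (1,5), (2,6), (3,7); upper bound min(|L|,|R|) = min(3,4) = 3)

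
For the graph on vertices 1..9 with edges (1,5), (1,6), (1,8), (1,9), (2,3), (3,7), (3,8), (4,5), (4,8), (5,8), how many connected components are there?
1 (components: {1, 2, 3, 4, 5, 6, 7, 8, 9})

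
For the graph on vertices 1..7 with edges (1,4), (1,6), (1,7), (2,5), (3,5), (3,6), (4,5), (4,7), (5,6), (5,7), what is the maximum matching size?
3 (matching: (1,7), (3,6), (4,5); upper bound floor(n/2) = floor(7/2) = 3)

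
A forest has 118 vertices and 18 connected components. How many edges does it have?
100 (Each of the 18 component trees on V_i vertices has V_i - 1 edges; summing gives V - C = 118 - 18 = 100)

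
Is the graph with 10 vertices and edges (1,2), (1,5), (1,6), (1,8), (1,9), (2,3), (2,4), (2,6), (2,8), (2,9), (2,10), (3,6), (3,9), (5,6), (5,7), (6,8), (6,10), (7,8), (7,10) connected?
Yes (BFS from 1 visits [1, 2, 5, 6, 8, 9, 3, 4, 10, 7] — all 10 vertices reached)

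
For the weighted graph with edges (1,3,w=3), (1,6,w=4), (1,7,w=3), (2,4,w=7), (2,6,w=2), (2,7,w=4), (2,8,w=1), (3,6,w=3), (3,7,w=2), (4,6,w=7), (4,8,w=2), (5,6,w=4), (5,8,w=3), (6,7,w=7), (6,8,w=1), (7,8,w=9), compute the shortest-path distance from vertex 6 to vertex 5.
4 (path: 6 -> 5; weights 4 = 4)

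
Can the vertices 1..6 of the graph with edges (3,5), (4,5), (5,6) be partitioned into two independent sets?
Yes. Partition: {1, 2, 3, 4, 6}, {5}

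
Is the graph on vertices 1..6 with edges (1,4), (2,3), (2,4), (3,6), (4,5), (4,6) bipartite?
Yes. Partition: {1, 2, 5, 6}, {3, 4}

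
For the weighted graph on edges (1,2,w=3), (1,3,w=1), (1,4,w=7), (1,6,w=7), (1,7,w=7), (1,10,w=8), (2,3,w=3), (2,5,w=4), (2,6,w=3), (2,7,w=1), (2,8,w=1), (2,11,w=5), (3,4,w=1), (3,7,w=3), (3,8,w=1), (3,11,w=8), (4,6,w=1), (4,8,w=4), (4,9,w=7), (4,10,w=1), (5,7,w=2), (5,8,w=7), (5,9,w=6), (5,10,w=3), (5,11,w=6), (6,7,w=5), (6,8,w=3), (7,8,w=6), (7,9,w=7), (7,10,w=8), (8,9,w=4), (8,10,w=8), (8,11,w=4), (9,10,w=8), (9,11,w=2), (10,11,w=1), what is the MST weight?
12 (MST edges: (1,3,w=1), (2,7,w=1), (2,8,w=1), (3,4,w=1), (3,8,w=1), (4,6,w=1), (4,10,w=1), (5,7,w=2), (9,11,w=2), (10,11,w=1); sum of weights 1 + 1 + 1 + 1 + 1 + 1 + 1 + 2 + 2 + 1 = 12)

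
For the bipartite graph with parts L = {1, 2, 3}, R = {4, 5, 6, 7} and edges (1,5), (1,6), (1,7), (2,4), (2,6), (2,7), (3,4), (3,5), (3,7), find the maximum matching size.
3 (matching: (1,7), (2,6), (3,5); upper bound min(|L|,|R|) = min(3,4) = 3)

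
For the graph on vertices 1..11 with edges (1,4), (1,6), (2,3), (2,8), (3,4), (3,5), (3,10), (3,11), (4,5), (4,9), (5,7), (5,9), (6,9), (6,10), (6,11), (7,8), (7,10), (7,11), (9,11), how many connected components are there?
1 (components: {1, 2, 3, 4, 5, 6, 7, 8, 9, 10, 11})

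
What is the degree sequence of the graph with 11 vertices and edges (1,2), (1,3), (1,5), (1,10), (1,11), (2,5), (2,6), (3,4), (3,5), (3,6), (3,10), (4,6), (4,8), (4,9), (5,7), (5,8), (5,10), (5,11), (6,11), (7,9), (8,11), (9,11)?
[7, 5, 5, 5, 4, 4, 3, 3, 3, 3, 2] (degrees: deg(1)=5, deg(2)=3, deg(3)=5, deg(4)=4, deg(5)=7, deg(6)=4, deg(7)=2, deg(8)=3, deg(9)=3, deg(10)=3, deg(11)=5)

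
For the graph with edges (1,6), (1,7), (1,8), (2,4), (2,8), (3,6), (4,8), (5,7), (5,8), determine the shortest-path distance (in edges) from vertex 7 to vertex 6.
2 (path: 7 -> 1 -> 6, 2 edges)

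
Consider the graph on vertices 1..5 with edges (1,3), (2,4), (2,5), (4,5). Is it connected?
No, it has 2 components: {1, 3}, {2, 4, 5}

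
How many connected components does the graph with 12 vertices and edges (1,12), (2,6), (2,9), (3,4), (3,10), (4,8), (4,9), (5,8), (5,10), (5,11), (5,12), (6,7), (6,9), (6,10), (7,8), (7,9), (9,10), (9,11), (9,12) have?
1 (components: {1, 2, 3, 4, 5, 6, 7, 8, 9, 10, 11, 12})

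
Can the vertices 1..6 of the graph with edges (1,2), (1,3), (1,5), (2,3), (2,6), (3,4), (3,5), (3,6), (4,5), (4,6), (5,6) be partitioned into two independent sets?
No (odd cycle of length 3: 3 -> 1 -> 2 -> 3)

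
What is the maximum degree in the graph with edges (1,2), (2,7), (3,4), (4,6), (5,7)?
2 (attained at vertices 2, 4, 7)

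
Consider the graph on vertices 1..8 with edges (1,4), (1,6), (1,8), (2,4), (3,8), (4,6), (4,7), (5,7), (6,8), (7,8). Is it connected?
Yes (BFS from 1 visits [1, 4, 6, 8, 2, 7, 3, 5] — all 8 vertices reached)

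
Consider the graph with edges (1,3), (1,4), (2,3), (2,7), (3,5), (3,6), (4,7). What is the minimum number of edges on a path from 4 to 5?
3 (path: 4 -> 1 -> 3 -> 5, 3 edges)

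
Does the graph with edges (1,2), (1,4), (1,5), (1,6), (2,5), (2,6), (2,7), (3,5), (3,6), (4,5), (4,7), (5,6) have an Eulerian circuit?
No (2 vertices have odd degree: {4, 5}; Eulerian circuit requires 0)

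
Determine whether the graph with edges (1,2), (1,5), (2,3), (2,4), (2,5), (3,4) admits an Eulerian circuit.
Yes (the graph is connected and all 5 vertices have even degree)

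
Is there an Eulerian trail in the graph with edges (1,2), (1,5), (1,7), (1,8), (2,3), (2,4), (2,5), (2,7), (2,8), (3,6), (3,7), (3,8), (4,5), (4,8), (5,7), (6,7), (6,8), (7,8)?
Yes (the graph is connected and exactly 2 vertices have odd degree: {4, 6}; any Eulerian path must start and end at those)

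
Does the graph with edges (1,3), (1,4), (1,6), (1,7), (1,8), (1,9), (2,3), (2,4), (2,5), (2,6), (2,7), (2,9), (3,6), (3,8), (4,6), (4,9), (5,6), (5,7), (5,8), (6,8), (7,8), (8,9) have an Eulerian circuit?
Yes (the graph is connected and all 9 vertices have even degree)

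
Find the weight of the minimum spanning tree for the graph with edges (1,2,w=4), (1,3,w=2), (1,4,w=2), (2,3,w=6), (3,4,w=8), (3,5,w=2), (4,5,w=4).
10 (MST edges: (1,2,w=4), (1,3,w=2), (1,4,w=2), (3,5,w=2); sum of weights 4 + 2 + 2 + 2 = 10)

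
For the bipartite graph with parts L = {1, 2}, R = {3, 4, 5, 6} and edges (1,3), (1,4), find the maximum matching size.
1 (matching: (1,4); upper bound min(|L|,|R|) = min(2,4) = 2)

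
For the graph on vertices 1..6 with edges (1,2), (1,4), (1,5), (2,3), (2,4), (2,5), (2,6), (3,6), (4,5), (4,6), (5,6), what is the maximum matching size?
3 (matching: (1,5), (2,3), (4,6); upper bound floor(n/2) = floor(6/2) = 3)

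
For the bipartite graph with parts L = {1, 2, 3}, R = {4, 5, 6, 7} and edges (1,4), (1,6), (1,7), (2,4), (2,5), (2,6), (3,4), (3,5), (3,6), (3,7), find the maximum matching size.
3 (matching: (1,7), (2,6), (3,5); upper bound min(|L|,|R|) = min(3,4) = 3)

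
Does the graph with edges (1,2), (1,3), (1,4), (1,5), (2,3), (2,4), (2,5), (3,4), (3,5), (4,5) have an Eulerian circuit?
Yes (the graph is connected and all 5 vertices have even degree)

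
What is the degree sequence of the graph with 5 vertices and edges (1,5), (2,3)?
[1, 1, 1, 1, 0] (degrees: deg(1)=1, deg(2)=1, deg(3)=1, deg(4)=0, deg(5)=1)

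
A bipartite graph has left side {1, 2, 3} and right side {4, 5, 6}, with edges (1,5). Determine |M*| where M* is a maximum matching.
1 (matching: (1,5); upper bound min(|L|,|R|) = min(3,3) = 3)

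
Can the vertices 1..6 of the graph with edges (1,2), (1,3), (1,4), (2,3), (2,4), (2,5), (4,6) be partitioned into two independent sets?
No (odd cycle of length 3: 4 -> 1 -> 2 -> 4)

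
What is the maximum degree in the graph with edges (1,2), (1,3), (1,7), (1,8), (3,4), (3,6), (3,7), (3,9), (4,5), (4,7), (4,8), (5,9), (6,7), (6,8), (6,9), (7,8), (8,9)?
5 (attained at vertices 3, 7, 8)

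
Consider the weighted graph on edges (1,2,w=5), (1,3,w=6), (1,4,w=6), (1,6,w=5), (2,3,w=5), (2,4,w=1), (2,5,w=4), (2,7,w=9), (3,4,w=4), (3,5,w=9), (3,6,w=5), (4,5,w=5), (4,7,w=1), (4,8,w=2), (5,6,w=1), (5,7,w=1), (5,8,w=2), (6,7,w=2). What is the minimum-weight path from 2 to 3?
5 (path: 2 -> 3; weights 5 = 5)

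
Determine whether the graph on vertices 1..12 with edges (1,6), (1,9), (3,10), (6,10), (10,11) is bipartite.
Yes. Partition: {1, 2, 4, 5, 7, 8, 10, 12}, {3, 6, 9, 11}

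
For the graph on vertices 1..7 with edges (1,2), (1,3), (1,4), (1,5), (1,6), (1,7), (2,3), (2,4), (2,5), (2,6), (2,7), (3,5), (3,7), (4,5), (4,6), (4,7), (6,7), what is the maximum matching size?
3 (matching: (1,6), (2,7), (3,5); upper bound floor(n/2) = floor(7/2) = 3)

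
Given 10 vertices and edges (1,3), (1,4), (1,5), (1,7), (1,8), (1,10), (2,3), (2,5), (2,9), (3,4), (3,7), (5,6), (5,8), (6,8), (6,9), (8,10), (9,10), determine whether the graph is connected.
Yes (BFS from 1 visits [1, 3, 4, 5, 7, 8, 10, 2, 6, 9] — all 10 vertices reached)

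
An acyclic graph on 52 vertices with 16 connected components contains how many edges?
36 (Each of the 16 component trees on V_i vertices has V_i - 1 edges; summing gives V - C = 52 - 16 = 36)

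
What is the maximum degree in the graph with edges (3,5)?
1 (attained at vertices 3, 5)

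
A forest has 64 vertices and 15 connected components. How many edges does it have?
49 (Each of the 15 component trees on V_i vertices has V_i - 1 edges; summing gives V - C = 64 - 15 = 49)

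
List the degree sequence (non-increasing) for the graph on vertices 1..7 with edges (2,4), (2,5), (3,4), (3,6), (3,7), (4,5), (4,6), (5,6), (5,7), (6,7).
[4, 4, 4, 3, 3, 2, 0] (degrees: deg(1)=0, deg(2)=2, deg(3)=3, deg(4)=4, deg(5)=4, deg(6)=4, deg(7)=3)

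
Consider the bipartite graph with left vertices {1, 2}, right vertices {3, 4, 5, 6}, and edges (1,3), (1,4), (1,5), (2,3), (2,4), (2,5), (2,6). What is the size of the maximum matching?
2 (matching: (1,5), (2,6); upper bound min(|L|,|R|) = min(2,4) = 2)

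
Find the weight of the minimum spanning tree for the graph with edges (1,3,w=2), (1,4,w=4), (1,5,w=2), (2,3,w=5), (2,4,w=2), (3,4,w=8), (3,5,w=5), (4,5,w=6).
10 (MST edges: (1,3,w=2), (1,4,w=4), (1,5,w=2), (2,4,w=2); sum of weights 2 + 4 + 2 + 2 = 10)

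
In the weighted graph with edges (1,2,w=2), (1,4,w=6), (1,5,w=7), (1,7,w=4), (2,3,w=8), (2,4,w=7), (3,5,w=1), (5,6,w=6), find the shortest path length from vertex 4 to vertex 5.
13 (path: 4 -> 1 -> 5; weights 6 + 7 = 13)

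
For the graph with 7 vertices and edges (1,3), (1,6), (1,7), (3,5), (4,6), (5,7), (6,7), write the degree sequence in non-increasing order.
[3, 3, 3, 2, 2, 1, 0] (degrees: deg(1)=3, deg(2)=0, deg(3)=2, deg(4)=1, deg(5)=2, deg(6)=3, deg(7)=3)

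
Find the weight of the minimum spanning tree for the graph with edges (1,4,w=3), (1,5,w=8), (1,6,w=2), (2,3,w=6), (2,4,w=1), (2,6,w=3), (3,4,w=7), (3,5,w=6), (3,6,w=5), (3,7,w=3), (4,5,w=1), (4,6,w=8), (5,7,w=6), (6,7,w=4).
14 (MST edges: (1,4,w=3), (1,6,w=2), (2,4,w=1), (3,7,w=3), (4,5,w=1), (6,7,w=4); sum of weights 3 + 2 + 1 + 3 + 1 + 4 = 14)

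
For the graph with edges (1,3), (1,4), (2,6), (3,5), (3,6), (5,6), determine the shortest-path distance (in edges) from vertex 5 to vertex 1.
2 (path: 5 -> 3 -> 1, 2 edges)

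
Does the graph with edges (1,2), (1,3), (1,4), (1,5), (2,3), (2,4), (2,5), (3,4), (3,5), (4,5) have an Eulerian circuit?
Yes (the graph is connected and all 5 vertices have even degree)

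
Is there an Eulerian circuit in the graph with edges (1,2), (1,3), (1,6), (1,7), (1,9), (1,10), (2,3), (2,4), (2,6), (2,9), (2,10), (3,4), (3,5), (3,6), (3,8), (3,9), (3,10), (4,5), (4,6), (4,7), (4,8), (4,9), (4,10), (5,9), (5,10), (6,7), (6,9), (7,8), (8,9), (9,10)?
Yes (the graph is connected and all 10 vertices have even degree)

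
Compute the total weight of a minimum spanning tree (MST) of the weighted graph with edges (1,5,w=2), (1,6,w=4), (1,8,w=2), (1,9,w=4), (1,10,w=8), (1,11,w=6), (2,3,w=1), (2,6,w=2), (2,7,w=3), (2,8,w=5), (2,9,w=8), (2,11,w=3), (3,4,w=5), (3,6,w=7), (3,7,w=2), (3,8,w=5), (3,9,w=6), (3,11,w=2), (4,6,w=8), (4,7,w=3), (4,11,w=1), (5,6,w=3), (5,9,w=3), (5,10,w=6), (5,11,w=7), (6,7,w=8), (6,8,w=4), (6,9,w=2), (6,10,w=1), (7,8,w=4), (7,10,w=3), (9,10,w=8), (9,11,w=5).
18 (MST edges: (1,5,w=2), (1,8,w=2), (2,3,w=1), (2,6,w=2), (3,7,w=2), (3,11,w=2), (4,11,w=1), (5,9,w=3), (6,9,w=2), (6,10,w=1); sum of weights 2 + 2 + 1 + 2 + 2 + 2 + 1 + 3 + 2 + 1 = 18)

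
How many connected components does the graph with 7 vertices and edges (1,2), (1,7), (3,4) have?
4 (components: {1, 2, 7}, {3, 4}, {5}, {6})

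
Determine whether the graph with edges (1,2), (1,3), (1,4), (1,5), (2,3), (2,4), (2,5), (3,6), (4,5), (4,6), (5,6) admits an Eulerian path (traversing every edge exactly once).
Yes (the graph is connected and exactly 2 vertices have odd degree: {3, 6}; any Eulerian path must start and end at those)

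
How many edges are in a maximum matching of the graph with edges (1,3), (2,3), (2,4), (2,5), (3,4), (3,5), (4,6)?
3 (matching: (1,3), (2,5), (4,6); upper bound floor(n/2) = floor(6/2) = 3)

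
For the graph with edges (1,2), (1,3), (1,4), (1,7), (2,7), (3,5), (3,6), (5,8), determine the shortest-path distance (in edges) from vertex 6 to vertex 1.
2 (path: 6 -> 3 -> 1, 2 edges)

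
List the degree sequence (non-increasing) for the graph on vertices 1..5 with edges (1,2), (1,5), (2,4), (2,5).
[3, 2, 2, 1, 0] (degrees: deg(1)=2, deg(2)=3, deg(3)=0, deg(4)=1, deg(5)=2)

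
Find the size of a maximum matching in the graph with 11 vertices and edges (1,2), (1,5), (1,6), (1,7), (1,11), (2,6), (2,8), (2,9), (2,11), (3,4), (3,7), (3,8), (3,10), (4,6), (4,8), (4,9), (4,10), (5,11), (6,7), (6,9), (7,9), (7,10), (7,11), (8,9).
5 (matching: (1,5), (2,8), (3,10), (6,9), (7,11); upper bound floor(n/2) = floor(11/2) = 5)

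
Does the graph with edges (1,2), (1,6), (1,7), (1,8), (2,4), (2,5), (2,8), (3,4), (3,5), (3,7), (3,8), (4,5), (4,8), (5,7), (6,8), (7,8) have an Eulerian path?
Yes — and in fact it has an Eulerian circuit (the graph is connected and all 8 vertices have even degree)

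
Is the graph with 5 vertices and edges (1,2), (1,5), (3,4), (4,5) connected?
Yes (BFS from 1 visits [1, 2, 5, 4, 3] — all 5 vertices reached)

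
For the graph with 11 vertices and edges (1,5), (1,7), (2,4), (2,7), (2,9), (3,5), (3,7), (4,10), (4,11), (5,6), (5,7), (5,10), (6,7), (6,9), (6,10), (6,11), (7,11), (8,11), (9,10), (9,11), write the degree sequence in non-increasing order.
[6, 5, 5, 5, 4, 4, 3, 3, 2, 2, 1] (degrees: deg(1)=2, deg(2)=3, deg(3)=2, deg(4)=3, deg(5)=5, deg(6)=5, deg(7)=6, deg(8)=1, deg(9)=4, deg(10)=4, deg(11)=5)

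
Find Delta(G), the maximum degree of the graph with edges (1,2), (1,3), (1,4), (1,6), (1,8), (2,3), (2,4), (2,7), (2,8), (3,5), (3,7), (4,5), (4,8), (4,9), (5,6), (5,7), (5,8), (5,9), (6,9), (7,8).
6 (attained at vertex 5)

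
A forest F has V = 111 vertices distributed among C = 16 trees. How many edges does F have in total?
95 (Each of the 16 component trees on V_i vertices has V_i - 1 edges; summing gives V - C = 111 - 16 = 95)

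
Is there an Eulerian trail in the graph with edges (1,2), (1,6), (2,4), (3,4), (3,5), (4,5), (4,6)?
Yes — and in fact it has an Eulerian circuit (the graph is connected and all 6 vertices have even degree)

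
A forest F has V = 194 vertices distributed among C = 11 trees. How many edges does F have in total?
183 (Each of the 11 component trees on V_i vertices has V_i - 1 edges; summing gives V - C = 194 - 11 = 183)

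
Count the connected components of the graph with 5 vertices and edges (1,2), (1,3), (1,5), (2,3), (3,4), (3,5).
1 (components: {1, 2, 3, 4, 5})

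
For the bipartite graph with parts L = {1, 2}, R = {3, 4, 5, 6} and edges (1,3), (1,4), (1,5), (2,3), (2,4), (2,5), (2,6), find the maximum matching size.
2 (matching: (1,5), (2,6); upper bound min(|L|,|R|) = min(2,4) = 2)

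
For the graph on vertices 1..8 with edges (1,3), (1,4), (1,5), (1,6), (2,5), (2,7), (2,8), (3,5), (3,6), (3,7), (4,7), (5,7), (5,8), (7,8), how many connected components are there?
1 (components: {1, 2, 3, 4, 5, 6, 7, 8})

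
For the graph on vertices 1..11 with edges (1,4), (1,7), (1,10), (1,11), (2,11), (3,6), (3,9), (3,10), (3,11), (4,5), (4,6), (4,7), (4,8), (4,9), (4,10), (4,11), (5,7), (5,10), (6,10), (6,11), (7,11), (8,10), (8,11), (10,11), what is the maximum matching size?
5 (matching: (1,10), (3,9), (4,8), (5,7), (6,11); upper bound floor(n/2) = floor(11/2) = 5)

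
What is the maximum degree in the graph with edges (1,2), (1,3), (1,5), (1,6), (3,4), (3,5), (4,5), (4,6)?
4 (attained at vertex 1)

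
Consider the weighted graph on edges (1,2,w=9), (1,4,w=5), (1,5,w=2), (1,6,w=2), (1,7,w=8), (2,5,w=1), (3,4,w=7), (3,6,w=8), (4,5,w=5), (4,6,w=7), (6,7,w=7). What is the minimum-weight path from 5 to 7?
10 (path: 5 -> 1 -> 7; weights 2 + 8 = 10)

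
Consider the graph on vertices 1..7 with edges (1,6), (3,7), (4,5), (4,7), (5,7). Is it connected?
No, it has 3 components: {1, 6}, {2}, {3, 4, 5, 7}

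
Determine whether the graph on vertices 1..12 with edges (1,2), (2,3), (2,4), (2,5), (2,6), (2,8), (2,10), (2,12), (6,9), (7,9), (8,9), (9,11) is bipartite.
Yes. Partition: {1, 3, 4, 5, 6, 7, 8, 10, 11, 12}, {2, 9}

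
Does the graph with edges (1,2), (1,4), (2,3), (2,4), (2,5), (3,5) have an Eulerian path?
Yes — and in fact it has an Eulerian circuit (the graph is connected and all 5 vertices have even degree)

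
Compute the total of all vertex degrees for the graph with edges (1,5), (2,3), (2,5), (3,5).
8 (handshake: sum of degrees = 2|E| = 2 x 4 = 8)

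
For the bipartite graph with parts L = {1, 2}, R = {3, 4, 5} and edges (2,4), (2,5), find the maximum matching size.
1 (matching: (2,5); upper bound min(|L|,|R|) = min(2,3) = 2)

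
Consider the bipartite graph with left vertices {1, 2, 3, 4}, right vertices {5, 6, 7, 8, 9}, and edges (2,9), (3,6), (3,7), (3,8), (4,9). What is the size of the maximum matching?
2 (matching: (2,9), (3,8); upper bound min(|L|,|R|) = min(4,5) = 4)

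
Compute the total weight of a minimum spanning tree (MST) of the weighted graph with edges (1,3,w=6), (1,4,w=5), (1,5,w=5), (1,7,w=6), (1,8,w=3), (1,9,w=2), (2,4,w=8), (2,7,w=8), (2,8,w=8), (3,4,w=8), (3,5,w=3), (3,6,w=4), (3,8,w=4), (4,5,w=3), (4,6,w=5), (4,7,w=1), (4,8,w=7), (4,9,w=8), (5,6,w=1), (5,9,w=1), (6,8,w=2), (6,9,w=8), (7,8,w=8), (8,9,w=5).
21 (MST edges: (1,9,w=2), (2,4,w=8), (3,5,w=3), (4,5,w=3), (4,7,w=1), (5,6,w=1), (5,9,w=1), (6,8,w=2); sum of weights 2 + 8 + 3 + 3 + 1 + 1 + 1 + 2 = 21)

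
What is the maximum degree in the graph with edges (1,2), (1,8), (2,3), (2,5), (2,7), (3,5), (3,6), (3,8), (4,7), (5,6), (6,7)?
4 (attained at vertices 2, 3)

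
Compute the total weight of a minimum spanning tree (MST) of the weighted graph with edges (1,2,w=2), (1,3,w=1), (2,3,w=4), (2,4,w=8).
11 (MST edges: (1,2,w=2), (1,3,w=1), (2,4,w=8); sum of weights 2 + 1 + 8 = 11)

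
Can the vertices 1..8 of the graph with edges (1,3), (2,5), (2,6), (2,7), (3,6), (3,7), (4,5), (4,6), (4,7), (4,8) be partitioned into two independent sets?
Yes. Partition: {1, 5, 6, 7, 8}, {2, 3, 4}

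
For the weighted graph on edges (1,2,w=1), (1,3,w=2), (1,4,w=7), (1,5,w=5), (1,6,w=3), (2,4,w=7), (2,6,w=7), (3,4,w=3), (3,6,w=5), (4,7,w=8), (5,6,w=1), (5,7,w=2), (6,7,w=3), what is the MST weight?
12 (MST edges: (1,2,w=1), (1,3,w=2), (1,6,w=3), (3,4,w=3), (5,6,w=1), (5,7,w=2); sum of weights 1 + 2 + 3 + 3 + 1 + 2 = 12)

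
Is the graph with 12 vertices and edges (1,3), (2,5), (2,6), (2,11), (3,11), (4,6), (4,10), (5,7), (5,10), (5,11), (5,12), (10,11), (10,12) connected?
No, it has 3 components: {1, 2, 3, 4, 5, 6, 7, 10, 11, 12}, {8}, {9}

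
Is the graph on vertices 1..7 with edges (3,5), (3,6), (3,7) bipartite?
Yes. Partition: {1, 2, 3, 4}, {5, 6, 7}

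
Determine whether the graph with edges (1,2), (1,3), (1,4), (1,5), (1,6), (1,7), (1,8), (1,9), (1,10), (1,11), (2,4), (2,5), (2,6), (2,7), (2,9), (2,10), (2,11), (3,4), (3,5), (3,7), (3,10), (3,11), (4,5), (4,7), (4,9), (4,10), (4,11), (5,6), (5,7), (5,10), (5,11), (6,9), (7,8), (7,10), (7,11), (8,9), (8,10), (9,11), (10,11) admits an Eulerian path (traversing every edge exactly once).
Yes — and in fact it has an Eulerian circuit (the graph is connected and all 11 vertices have even degree)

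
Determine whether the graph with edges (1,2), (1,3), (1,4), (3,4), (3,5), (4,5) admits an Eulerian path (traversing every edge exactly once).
No (4 vertices have odd degree: {1, 2, 3, 4}; Eulerian path requires 0 or 2)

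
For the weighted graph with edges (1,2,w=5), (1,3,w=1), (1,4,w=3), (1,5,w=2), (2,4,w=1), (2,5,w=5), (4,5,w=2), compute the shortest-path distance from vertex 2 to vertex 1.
4 (path: 2 -> 4 -> 1; weights 1 + 3 = 4)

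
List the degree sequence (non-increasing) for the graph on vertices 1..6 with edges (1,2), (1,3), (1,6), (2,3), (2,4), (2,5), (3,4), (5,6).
[4, 3, 3, 2, 2, 2] (degrees: deg(1)=3, deg(2)=4, deg(3)=3, deg(4)=2, deg(5)=2, deg(6)=2)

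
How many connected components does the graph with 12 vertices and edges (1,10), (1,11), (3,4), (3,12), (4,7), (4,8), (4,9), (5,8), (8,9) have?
4 (components: {1, 10, 11}, {2}, {3, 4, 5, 7, 8, 9, 12}, {6})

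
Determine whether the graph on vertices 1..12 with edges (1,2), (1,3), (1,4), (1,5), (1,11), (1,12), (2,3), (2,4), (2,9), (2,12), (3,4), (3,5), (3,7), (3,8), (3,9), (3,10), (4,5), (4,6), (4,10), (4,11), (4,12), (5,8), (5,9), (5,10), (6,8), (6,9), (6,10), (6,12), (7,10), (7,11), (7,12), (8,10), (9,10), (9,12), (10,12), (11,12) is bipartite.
No (odd cycle of length 3: 12 -> 1 -> 2 -> 12)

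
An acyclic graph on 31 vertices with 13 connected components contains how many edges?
18 (Each of the 13 component trees on V_i vertices has V_i - 1 edges; summing gives V - C = 31 - 13 = 18)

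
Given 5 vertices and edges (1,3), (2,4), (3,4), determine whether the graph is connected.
No, it has 2 components: {1, 2, 3, 4}, {5}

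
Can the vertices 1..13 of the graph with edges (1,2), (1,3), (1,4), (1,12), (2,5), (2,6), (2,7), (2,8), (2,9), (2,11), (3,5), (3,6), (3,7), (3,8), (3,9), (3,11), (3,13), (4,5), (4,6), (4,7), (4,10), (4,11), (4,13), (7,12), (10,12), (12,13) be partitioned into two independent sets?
Yes. Partition: {1, 5, 6, 7, 8, 9, 10, 11, 13}, {2, 3, 4, 12}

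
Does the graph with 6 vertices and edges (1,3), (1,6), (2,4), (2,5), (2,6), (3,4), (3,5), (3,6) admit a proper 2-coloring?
No (odd cycle of length 3: 6 -> 1 -> 3 -> 6)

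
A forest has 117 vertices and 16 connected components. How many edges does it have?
101 (Each of the 16 component trees on V_i vertices has V_i - 1 edges; summing gives V - C = 117 - 16 = 101)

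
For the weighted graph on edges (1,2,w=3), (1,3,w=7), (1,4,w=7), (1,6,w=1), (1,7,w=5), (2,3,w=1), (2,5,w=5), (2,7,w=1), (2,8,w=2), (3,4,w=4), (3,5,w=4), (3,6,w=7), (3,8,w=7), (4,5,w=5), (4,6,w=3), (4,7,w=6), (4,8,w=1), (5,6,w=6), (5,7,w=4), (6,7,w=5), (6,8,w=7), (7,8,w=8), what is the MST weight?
13 (MST edges: (1,2,w=3), (1,6,w=1), (2,3,w=1), (2,7,w=1), (2,8,w=2), (3,5,w=4), (4,8,w=1); sum of weights 3 + 1 + 1 + 1 + 2 + 4 + 1 = 13)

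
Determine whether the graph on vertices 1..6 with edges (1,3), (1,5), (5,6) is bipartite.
Yes. Partition: {1, 2, 4, 6}, {3, 5}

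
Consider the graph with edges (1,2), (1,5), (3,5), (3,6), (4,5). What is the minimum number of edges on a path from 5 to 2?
2 (path: 5 -> 1 -> 2, 2 edges)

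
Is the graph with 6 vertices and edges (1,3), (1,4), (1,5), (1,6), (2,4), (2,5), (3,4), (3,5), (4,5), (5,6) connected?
Yes (BFS from 1 visits [1, 3, 4, 5, 6, 2] — all 6 vertices reached)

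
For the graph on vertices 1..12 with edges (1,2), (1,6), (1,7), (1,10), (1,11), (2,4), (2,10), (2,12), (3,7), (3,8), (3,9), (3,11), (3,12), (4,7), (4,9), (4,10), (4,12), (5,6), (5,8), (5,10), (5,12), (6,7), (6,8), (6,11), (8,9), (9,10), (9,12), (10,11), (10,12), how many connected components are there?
1 (components: {1, 2, 3, 4, 5, 6, 7, 8, 9, 10, 11, 12})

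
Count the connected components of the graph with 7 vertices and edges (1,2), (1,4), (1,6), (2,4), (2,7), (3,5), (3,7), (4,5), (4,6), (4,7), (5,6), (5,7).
1 (components: {1, 2, 3, 4, 5, 6, 7})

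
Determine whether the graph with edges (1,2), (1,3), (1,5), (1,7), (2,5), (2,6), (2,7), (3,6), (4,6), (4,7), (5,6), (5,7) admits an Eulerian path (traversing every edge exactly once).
Yes — and in fact it has an Eulerian circuit (the graph is connected and all 7 vertices have even degree)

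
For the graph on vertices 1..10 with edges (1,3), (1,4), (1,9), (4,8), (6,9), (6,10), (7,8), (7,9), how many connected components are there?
3 (components: {1, 3, 4, 6, 7, 8, 9, 10}, {2}, {5})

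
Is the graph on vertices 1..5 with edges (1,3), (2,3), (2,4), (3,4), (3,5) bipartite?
No (odd cycle of length 3: 2 -> 3 -> 4 -> 2)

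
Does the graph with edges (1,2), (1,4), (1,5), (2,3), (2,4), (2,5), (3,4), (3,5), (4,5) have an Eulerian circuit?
No (2 vertices have odd degree: {1, 3}; Eulerian circuit requires 0)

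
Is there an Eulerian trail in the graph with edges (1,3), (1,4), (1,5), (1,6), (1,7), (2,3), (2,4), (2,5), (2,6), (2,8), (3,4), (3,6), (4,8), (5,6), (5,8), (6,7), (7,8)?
No (4 vertices have odd degree: {1, 2, 6, 7}; Eulerian path requires 0 or 2)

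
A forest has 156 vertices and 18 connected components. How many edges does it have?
138 (Each of the 18 component trees on V_i vertices has V_i - 1 edges; summing gives V - C = 156 - 18 = 138)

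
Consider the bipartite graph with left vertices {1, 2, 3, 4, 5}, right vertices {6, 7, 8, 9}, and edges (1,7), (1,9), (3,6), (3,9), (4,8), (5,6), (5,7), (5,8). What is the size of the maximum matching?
4 (matching: (1,9), (3,6), (4,8), (5,7); upper bound min(|L|,|R|) = min(5,4) = 4)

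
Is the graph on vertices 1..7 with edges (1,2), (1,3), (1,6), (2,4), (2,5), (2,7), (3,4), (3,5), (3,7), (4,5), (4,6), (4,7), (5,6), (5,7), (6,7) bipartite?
No (odd cycle of length 3: 5 -> 2 -> 4 -> 5)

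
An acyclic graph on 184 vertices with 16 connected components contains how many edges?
168 (Each of the 16 component trees on V_i vertices has V_i - 1 edges; summing gives V - C = 184 - 16 = 168)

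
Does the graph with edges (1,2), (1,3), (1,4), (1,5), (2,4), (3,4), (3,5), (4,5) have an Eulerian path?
Yes (the graph is connected and exactly 2 vertices have odd degree: {3, 5}; any Eulerian path must start and end at those)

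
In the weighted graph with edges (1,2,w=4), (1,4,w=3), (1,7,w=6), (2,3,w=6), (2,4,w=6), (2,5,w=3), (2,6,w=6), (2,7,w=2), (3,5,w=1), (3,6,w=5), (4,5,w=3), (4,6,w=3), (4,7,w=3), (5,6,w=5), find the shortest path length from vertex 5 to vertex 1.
6 (path: 5 -> 4 -> 1; weights 3 + 3 = 6)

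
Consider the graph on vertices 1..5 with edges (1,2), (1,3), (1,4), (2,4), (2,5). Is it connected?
Yes (BFS from 1 visits [1, 2, 3, 4, 5] — all 5 vertices reached)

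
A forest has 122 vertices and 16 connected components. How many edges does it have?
106 (Each of the 16 component trees on V_i vertices has V_i - 1 edges; summing gives V - C = 122 - 16 = 106)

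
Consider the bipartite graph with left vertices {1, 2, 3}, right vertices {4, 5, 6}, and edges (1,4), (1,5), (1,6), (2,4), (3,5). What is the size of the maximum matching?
3 (matching: (1,6), (2,4), (3,5); upper bound min(|L|,|R|) = min(3,3) = 3)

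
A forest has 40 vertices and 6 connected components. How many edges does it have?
34 (Each of the 6 component trees on V_i vertices has V_i - 1 edges; summing gives V - C = 40 - 6 = 34)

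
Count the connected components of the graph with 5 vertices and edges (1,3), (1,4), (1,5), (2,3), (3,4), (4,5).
1 (components: {1, 2, 3, 4, 5})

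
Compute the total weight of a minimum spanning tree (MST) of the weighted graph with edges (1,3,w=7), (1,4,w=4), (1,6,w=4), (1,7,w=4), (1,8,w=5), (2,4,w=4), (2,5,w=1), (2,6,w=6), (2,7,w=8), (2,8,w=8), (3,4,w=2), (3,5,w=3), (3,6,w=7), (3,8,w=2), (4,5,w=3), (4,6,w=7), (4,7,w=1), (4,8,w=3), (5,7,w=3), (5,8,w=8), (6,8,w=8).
17 (MST edges: (1,6,w=4), (1,7,w=4), (2,5,w=1), (3,4,w=2), (3,5,w=3), (3,8,w=2), (4,7,w=1); sum of weights 4 + 4 + 1 + 2 + 3 + 2 + 1 = 17)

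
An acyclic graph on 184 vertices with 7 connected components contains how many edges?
177 (Each of the 7 component trees on V_i vertices has V_i - 1 edges; summing gives V - C = 184 - 7 = 177)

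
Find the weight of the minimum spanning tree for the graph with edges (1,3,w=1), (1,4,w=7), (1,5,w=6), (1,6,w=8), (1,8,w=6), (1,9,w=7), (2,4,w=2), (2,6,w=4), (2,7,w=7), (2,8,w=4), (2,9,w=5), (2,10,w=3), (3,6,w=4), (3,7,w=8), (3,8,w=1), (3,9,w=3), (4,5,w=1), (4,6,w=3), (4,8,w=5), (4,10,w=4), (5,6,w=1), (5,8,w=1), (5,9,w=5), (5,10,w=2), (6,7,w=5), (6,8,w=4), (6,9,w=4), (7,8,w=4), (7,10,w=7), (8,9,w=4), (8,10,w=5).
16 (MST edges: (1,3,w=1), (2,4,w=2), (3,8,w=1), (3,9,w=3), (4,5,w=1), (5,6,w=1), (5,8,w=1), (5,10,w=2), (7,8,w=4); sum of weights 1 + 2 + 1 + 3 + 1 + 1 + 1 + 2 + 4 = 16)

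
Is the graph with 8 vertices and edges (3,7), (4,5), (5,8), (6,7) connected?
No, it has 4 components: {1}, {2}, {3, 6, 7}, {4, 5, 8}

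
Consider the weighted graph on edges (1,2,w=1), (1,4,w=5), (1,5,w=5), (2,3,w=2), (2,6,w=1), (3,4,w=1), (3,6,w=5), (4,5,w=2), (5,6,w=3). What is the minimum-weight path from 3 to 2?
2 (path: 3 -> 2; weights 2 = 2)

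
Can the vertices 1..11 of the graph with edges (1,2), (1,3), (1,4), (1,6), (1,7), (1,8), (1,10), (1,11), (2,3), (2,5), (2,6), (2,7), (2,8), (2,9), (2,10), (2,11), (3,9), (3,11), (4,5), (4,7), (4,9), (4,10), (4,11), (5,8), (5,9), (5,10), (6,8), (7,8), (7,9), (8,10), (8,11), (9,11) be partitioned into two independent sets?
No (odd cycle of length 3: 3 -> 1 -> 2 -> 3)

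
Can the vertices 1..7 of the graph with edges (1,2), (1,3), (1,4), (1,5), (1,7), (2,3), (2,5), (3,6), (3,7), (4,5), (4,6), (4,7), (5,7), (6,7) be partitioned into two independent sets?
No (odd cycle of length 3: 4 -> 1 -> 5 -> 4)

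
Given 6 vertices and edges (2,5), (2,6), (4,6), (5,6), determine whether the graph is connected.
No, it has 3 components: {1}, {2, 4, 5, 6}, {3}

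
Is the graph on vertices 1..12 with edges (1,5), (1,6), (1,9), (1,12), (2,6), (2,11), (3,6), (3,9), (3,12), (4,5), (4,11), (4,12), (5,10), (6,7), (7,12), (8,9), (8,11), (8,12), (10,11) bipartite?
Yes. Partition: {1, 2, 3, 4, 7, 8, 10}, {5, 6, 9, 11, 12}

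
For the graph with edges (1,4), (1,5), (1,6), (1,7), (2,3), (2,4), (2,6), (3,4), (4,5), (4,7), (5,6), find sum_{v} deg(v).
22 (handshake: sum of degrees = 2|E| = 2 x 11 = 22)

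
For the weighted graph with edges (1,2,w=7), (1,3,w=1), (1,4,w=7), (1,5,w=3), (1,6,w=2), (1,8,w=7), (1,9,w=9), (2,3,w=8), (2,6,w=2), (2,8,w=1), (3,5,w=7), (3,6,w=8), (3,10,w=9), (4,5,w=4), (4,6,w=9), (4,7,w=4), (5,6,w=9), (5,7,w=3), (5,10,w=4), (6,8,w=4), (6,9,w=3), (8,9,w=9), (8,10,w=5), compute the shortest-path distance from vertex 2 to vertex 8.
1 (path: 2 -> 8; weights 1 = 1)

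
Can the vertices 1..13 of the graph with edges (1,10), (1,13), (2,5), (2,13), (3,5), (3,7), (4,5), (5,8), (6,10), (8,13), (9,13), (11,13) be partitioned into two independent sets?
Yes. Partition: {1, 2, 3, 4, 6, 8, 9, 11, 12}, {5, 7, 10, 13}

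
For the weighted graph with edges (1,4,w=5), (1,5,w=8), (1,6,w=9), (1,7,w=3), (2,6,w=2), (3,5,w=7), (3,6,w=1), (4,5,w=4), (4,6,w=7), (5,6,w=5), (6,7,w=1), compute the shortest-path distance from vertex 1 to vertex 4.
5 (path: 1 -> 4; weights 5 = 5)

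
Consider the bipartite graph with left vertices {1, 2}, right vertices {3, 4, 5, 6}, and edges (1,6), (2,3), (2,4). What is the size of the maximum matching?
2 (matching: (1,6), (2,4); upper bound min(|L|,|R|) = min(2,4) = 2)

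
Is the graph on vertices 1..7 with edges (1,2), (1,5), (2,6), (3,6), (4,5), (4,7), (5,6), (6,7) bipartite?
Yes. Partition: {1, 4, 6}, {2, 3, 5, 7}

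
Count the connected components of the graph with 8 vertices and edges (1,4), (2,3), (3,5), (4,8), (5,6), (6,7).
2 (components: {1, 4, 8}, {2, 3, 5, 6, 7})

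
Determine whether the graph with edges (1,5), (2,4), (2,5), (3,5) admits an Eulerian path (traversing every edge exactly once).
No (4 vertices have odd degree: {1, 3, 4, 5}; Eulerian path requires 0 or 2)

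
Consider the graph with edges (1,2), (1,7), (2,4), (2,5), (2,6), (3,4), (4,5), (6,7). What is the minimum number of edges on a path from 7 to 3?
4 (path: 7 -> 6 -> 2 -> 4 -> 3, 4 edges)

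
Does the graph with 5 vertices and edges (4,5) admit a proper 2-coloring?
Yes. Partition: {1, 2, 3, 4}, {5}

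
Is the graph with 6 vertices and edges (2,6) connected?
No, it has 5 components: {1}, {2, 6}, {3}, {4}, {5}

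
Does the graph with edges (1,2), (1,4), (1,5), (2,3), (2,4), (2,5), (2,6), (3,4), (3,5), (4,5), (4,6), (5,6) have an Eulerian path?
No (6 vertices have odd degree: {1, 2, 3, 4, 5, 6}; Eulerian path requires 0 or 2)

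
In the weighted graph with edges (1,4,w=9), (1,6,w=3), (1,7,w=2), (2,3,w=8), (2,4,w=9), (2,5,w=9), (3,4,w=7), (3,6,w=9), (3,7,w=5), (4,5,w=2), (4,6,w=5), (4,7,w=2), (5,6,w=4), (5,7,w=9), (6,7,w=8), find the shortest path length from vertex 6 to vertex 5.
4 (path: 6 -> 5; weights 4 = 4)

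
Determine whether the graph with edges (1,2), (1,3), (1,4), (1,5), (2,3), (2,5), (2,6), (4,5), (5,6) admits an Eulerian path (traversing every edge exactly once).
Yes — and in fact it has an Eulerian circuit (the graph is connected and all 6 vertices have even degree)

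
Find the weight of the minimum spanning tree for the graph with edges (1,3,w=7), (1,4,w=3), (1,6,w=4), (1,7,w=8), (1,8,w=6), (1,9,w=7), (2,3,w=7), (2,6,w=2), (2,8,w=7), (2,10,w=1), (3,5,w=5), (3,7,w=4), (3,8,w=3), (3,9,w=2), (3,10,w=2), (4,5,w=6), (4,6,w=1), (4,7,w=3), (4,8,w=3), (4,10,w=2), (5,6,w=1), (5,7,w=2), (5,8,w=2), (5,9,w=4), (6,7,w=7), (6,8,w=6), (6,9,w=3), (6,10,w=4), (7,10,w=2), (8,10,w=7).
16 (MST edges: (1,4,w=3), (2,6,w=2), (2,10,w=1), (3,9,w=2), (3,10,w=2), (4,6,w=1), (5,6,w=1), (5,7,w=2), (5,8,w=2); sum of weights 3 + 2 + 1 + 2 + 2 + 1 + 1 + 2 + 2 = 16)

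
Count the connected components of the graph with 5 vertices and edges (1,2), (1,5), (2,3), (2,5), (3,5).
2 (components: {1, 2, 3, 5}, {4})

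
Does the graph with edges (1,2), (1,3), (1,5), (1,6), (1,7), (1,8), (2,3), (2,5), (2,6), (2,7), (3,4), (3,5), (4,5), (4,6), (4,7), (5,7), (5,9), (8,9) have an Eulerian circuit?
No (2 vertices have odd degree: {2, 6}; Eulerian circuit requires 0)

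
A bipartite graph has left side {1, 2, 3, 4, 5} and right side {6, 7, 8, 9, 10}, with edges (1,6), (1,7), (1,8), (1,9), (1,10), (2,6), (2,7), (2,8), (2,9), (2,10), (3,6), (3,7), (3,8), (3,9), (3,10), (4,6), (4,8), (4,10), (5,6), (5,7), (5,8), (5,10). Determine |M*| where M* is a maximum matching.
5 (matching: (1,10), (2,9), (3,8), (4,6), (5,7); upper bound min(|L|,|R|) = min(5,5) = 5)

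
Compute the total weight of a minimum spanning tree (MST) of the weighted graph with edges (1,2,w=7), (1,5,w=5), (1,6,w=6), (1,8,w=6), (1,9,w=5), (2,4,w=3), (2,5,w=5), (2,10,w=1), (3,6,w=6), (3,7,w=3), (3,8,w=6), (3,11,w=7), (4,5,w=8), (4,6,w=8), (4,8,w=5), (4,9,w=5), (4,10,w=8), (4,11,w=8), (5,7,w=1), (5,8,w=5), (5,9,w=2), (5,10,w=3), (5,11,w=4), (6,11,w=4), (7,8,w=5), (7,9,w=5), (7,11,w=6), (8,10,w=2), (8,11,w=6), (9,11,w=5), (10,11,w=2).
26 (MST edges: (1,5,w=5), (2,4,w=3), (2,10,w=1), (3,7,w=3), (5,7,w=1), (5,9,w=2), (5,10,w=3), (6,11,w=4), (8,10,w=2), (10,11,w=2); sum of weights 5 + 3 + 1 + 3 + 1 + 2 + 3 + 4 + 2 + 2 = 26)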